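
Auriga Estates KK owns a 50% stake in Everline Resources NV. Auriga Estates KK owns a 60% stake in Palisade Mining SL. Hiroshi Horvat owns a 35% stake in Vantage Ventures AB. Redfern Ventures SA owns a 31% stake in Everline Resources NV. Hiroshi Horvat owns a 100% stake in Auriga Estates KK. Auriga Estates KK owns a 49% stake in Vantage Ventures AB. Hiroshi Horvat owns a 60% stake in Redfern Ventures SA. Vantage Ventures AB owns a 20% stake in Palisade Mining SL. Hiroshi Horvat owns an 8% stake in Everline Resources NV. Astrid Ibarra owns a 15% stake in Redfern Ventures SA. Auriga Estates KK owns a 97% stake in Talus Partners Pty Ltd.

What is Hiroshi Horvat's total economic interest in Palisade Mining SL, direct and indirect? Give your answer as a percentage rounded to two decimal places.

Hiroshi reaches Palisade along 3 paths.
Via Auriga: 100% × 60% = 60%.
Via Vantage: 35% × 20% = 7%.
Via Auriga → Vantage: 100% × 49% × 20% = 9.8%.
Total: 60% + 7% + 9.8% = 76.8%.
Rounded: 76.80%.

76.80%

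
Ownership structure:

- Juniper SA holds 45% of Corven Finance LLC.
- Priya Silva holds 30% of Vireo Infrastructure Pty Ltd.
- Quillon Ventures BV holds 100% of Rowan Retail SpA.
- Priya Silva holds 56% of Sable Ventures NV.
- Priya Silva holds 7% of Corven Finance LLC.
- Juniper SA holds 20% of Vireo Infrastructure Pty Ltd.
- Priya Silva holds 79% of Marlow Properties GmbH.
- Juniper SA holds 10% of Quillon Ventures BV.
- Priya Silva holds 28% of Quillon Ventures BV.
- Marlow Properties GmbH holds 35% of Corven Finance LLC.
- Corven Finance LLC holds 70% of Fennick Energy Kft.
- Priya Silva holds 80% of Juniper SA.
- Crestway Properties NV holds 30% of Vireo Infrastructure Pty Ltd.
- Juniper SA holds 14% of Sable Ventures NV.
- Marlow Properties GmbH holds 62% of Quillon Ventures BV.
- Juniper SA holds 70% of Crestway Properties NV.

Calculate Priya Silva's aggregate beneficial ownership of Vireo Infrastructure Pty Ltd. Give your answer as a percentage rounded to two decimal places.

62.80%

Priya reaches Vireo along 3 paths.
Via Juniper: 80% × 20% = 16%.
Via Juniper → Crestway: 80% × 70% × 30% = 16.8%.
Direct stake: 30% = 30%.
Total: 16% + 16.8% + 30% = 62.8%.
Rounded: 62.80%.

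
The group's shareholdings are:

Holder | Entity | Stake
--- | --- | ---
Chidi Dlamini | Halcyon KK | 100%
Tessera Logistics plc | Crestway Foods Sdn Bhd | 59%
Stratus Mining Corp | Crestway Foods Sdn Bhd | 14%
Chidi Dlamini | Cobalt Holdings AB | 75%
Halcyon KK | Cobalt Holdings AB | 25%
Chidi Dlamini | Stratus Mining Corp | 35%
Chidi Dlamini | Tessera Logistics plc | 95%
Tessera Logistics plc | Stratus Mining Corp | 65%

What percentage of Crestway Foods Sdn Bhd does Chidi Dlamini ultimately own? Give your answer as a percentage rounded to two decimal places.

Chidi reaches Crestway along 3 paths.
Via Stratus: 35% × 14% = 4.9%.
Via Tessera → Stratus: 95% × 65% × 14% = 8.645%.
Via Tessera: 95% × 59% = 56.05%.
Total: 4.9% + 8.645% + 56.05% = 69.595%.
Rounded: 69.60%.

69.60%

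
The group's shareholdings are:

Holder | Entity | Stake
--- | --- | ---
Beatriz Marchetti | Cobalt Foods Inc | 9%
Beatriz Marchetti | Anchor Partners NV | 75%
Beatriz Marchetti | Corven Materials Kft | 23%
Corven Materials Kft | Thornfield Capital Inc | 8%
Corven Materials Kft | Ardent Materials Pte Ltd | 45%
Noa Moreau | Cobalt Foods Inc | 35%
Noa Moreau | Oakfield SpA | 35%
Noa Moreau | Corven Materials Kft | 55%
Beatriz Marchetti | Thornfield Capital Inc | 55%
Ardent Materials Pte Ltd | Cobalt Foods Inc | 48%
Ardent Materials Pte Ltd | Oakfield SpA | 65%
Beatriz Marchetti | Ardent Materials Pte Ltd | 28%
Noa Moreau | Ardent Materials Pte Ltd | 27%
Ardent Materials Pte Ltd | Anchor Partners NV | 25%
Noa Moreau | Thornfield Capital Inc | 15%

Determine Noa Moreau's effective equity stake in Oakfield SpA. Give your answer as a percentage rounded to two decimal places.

68.64%

Noa reaches Oakfield along 3 paths.
Via Corven → Ardent: 55% × 45% × 65% = 16.0875%.
Via Ardent: 27% × 65% = 17.55%.
Direct stake: 35% = 35%.
Total: 16.0875% + 17.55% + 35% = 68.6375%.
Rounded: 68.64%.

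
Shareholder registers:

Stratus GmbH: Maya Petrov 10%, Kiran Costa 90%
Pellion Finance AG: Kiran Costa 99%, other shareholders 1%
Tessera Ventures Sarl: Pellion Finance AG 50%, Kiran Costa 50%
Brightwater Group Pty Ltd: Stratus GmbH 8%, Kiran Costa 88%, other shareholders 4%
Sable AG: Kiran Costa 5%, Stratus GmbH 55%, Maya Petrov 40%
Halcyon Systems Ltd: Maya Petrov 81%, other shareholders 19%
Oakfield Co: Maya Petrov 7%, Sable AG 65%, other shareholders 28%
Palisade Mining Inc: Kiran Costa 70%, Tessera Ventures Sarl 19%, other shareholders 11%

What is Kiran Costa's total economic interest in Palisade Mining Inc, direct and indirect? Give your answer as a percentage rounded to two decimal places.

Kiran reaches Palisade along 3 paths.
Direct stake: 70% = 70%.
Via Pellion → Tessera: 99% × 50% × 19% = 9.405%.
Via Tessera: 50% × 19% = 9.5%.
Total: 70% + 9.405% + 9.5% = 88.905%.
Rounded: 88.91%.

88.91%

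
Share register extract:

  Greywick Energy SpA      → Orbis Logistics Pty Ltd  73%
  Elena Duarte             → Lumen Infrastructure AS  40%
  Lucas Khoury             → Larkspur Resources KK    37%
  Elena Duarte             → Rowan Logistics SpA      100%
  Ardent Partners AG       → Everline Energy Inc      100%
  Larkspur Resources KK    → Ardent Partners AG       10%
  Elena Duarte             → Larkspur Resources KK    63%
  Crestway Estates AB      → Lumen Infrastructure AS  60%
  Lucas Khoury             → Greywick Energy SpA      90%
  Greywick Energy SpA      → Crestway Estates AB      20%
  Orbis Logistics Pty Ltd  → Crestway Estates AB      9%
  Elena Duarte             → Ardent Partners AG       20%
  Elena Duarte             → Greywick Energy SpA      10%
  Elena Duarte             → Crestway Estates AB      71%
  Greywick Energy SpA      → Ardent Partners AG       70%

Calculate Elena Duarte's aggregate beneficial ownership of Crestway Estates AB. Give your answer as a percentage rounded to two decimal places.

Elena reaches Crestway along 3 paths.
Via Greywick: 10% × 20% = 2%.
Direct stake: 71% = 71%.
Via Greywick → Orbis: 10% × 73% × 9% = 0.657%.
Total: 2% + 71% + 0.657% = 73.657%.
Rounded: 73.66%.

73.66%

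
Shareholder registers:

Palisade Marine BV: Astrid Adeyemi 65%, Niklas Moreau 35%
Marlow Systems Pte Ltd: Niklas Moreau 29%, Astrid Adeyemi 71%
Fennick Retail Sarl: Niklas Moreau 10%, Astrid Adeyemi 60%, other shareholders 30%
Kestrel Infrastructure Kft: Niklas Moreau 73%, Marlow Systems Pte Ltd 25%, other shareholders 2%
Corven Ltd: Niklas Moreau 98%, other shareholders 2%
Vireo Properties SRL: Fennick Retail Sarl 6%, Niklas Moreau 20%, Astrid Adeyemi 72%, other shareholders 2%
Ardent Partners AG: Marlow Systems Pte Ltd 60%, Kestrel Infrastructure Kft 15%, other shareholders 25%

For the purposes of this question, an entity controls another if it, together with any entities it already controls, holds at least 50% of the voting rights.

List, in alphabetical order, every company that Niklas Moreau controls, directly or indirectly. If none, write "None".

Corven Ltd, Kestrel Infrastructure Kft

Niklas holds 73% of Kestrel, so Niklas controls Kestrel.
Niklas holds 98% of Corven, so Niklas controls Corven.
No other company's threshold is met.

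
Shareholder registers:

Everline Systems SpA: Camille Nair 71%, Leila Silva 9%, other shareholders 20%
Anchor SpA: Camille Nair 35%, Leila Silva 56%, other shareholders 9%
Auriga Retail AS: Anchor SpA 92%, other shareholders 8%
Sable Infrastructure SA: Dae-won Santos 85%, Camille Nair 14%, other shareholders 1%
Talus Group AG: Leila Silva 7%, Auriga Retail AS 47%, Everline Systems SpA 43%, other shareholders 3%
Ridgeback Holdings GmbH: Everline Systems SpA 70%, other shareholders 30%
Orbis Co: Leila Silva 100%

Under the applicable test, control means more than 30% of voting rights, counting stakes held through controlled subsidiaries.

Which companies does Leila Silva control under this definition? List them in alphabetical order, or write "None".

Leila holds 56% of Anchor, so Leila controls Anchor.
Anchor holds 92% of Auriga, so Leila controls Auriga.
Leila and Auriga together hold 7% + 47% = 54% of Talus, so Leila controls Talus.
Leila holds 100% of Orbis, so Leila controls Orbis.
No other company's threshold is met.

Anchor SpA, Auriga Retail AS, Orbis Co, Talus Group AG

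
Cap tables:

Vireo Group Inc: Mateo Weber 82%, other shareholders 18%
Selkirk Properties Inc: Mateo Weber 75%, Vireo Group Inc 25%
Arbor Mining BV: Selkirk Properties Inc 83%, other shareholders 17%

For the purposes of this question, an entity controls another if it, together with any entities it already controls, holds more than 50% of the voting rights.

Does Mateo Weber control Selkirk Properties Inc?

Mateo holds 82% of Vireo, so Mateo controls Vireo.
Mateo and Vireo together hold 75% + 25% = 100% of Selkirk, so Mateo controls Selkirk.

Yes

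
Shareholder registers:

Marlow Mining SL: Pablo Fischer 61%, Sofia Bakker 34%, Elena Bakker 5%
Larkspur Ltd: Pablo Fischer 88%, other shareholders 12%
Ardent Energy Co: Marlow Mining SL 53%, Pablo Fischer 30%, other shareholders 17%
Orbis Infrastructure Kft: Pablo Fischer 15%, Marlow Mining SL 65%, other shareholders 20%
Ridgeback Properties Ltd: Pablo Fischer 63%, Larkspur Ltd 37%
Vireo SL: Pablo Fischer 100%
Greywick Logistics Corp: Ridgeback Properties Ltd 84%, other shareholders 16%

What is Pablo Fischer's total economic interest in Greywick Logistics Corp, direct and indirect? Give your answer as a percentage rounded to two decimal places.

Pablo reaches Greywick along 2 paths.
Via Ridgeback: 63% × 84% = 52.92%.
Via Larkspur → Ridgeback: 88% × 37% × 84% = 27.3504%.
Total: 52.92% + 27.3504% = 80.2704%.
Rounded: 80.27%.

80.27%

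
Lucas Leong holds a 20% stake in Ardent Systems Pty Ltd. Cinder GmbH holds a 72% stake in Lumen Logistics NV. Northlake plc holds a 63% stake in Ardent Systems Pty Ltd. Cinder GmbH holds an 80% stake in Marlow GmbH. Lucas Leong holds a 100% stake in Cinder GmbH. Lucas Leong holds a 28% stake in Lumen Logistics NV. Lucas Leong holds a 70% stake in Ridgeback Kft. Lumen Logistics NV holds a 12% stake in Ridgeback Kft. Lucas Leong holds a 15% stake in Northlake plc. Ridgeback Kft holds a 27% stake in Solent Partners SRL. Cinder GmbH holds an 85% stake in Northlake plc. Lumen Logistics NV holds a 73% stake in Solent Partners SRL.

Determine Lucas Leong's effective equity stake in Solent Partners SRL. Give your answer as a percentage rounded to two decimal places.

95.14%

Lucas reaches Solent along 5 paths.
Via Cinder → Lumen: 100% × 72% × 73% = 52.56%.
Via Lumen: 28% × 73% = 20.44%.
Via Cinder → Lumen → Ridgeback: 100% × 72% × 12% × 27% = 2.3328%.
Via Lumen → Ridgeback: 28% × 12% × 27% = 0.9072%.
Via Ridgeback: 70% × 27% = 18.9%.
Total: 52.56% + 20.44% + 2.3328% + 0.9072% + 18.9% = 95.14%.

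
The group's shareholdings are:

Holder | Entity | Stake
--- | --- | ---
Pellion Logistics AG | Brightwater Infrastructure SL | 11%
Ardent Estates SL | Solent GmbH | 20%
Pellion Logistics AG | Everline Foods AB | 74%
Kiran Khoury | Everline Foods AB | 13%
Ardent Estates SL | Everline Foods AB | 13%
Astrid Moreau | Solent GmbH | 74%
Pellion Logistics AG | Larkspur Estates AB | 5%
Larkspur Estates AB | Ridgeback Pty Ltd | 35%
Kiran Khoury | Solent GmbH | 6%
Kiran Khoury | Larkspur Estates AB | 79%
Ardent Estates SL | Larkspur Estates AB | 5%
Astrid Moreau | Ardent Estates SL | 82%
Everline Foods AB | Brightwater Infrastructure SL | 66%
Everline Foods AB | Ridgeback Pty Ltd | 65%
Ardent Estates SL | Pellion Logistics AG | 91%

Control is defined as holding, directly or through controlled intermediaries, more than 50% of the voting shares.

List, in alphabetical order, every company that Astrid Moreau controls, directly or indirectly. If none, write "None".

Astrid holds 82% of Ardent, so Astrid controls Ardent.
Ardent holds 91% of Pellion, so Astrid controls Pellion.
Astrid and Ardent together hold 74% + 20% = 94% of Solent, so Astrid controls Solent.
Pellion and Ardent together hold 74% + 13% = 87% of Everline, so Astrid controls Everline.
Everline holds 65% of Ridgeback, so Astrid controls Ridgeback.
Pellion and Everline together hold 11% + 66% = 77% of Brightwater, so Astrid controls Brightwater.
No other company's threshold is met.

Ardent Estates SL, Brightwater Infrastructure SL, Everline Foods AB, Pellion Logistics AG, Ridgeback Pty Ltd, Solent GmbH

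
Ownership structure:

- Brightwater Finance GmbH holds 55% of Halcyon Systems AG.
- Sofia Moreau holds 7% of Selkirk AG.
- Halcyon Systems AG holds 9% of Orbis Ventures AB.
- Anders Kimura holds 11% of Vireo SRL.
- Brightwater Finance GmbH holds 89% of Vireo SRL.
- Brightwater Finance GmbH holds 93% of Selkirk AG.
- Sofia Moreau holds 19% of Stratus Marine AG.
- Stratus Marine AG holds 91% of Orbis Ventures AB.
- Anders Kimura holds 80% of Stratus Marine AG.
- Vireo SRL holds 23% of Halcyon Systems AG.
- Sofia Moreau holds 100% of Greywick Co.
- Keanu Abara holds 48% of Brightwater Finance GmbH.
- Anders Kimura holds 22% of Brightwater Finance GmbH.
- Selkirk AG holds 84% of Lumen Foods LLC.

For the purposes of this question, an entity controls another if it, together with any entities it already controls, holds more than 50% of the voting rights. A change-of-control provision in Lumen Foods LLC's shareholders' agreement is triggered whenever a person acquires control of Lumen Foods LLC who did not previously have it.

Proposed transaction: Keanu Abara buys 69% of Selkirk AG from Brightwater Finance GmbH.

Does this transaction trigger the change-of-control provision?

The purchase adds only to Keanu's holdings (Brightwater's stake shrinks), so Keanu is the only person who could newly come to control Lumen.
Keanu's largest direct stake is 48% in Brightwater, which does not meet the threshold, so Keanu controls no company.
Neither Keanu nor any entity Keanu controls holds any voting interest in Lumen.
So before the transaction, Keanu does not control Lumen.
After the purchase, Keanu holds 69% of Selkirk directly, and Brightwater's stake falls to 24%.
Keanu holds 69% of Selkirk, so Keanu controls Selkirk.
Selkirk holds 84% of Lumen, so Keanu controls Lumen.
Keanu did not control Lumen before and does after, so the clause is triggered.

Yes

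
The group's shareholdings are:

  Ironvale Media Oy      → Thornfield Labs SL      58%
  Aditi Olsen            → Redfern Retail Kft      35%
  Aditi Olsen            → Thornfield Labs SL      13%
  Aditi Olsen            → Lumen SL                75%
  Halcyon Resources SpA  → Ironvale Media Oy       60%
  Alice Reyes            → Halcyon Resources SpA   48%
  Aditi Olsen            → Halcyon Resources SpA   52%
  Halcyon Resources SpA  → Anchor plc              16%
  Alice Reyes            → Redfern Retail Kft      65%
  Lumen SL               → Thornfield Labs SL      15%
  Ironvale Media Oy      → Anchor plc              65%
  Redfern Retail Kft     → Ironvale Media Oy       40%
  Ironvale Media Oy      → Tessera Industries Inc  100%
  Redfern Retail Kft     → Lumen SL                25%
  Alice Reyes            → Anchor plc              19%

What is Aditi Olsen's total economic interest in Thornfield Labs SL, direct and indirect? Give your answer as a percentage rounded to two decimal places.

Aditi reaches Thornfield along 5 paths.
Direct stake: 13% = 13%.
Via Lumen: 75% × 15% = 11.25%.
Via Redfern → Lumen: 35% × 25% × 15% = 1.3125%.
Via Redfern → Ironvale: 35% × 40% × 58% = 8.12%.
Via Halcyon → Ironvale: 52% × 60% × 58% = 18.096%.
Total: 13% + 11.25% + 1.3125% + 8.12% + 18.096% = 51.7785%.
Rounded: 51.78%.

51.78%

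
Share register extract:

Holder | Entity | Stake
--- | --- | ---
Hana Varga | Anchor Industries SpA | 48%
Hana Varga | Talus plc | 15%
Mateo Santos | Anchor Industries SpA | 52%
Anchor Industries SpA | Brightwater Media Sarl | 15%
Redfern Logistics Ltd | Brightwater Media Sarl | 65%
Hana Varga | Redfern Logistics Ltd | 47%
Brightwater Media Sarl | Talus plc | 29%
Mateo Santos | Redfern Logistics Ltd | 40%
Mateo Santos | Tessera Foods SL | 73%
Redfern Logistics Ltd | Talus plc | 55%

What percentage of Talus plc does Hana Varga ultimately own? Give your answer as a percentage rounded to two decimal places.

51.80%

Hana reaches Talus along 4 paths.
Via Redfern: 47% × 55% = 25.85%.
Via Redfern → Brightwater: 47% × 65% × 29% = 8.8595%.
Via Anchor → Brightwater: 48% × 15% × 29% = 2.088%.
Direct stake: 15% = 15%.
Total: 25.85% + 8.8595% + 2.088% + 15% = 51.7975%.
Rounded: 51.80%.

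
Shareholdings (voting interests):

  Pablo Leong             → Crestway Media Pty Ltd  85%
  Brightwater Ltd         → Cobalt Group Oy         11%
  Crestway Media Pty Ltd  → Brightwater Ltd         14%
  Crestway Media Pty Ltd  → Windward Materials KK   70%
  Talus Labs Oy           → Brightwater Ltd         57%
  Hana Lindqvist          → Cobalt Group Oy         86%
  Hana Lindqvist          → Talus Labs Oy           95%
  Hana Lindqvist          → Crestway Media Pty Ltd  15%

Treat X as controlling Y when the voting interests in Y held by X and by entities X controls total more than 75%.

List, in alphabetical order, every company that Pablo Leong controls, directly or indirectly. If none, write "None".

Pablo holds 85% of Crestway, so Pablo controls Crestway.
No other company's threshold is met.

Crestway Media Pty Ltd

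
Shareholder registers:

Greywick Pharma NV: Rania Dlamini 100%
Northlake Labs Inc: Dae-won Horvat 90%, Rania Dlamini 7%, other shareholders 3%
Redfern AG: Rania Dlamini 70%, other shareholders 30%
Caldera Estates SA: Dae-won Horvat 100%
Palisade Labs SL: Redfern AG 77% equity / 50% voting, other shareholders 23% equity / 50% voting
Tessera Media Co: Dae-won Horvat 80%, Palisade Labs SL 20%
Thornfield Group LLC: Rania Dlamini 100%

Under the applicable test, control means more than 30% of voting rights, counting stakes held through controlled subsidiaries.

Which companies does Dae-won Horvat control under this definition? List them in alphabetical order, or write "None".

Dae-won holds 90% of Northlake, so Dae-won controls Northlake.
Dae-won holds 100% of Caldera, so Dae-won controls Caldera.
Dae-won holds 80% of Tessera, so Dae-won controls Tessera.
No other company's threshold is met.

Caldera Estates SA, Northlake Labs Inc, Tessera Media Co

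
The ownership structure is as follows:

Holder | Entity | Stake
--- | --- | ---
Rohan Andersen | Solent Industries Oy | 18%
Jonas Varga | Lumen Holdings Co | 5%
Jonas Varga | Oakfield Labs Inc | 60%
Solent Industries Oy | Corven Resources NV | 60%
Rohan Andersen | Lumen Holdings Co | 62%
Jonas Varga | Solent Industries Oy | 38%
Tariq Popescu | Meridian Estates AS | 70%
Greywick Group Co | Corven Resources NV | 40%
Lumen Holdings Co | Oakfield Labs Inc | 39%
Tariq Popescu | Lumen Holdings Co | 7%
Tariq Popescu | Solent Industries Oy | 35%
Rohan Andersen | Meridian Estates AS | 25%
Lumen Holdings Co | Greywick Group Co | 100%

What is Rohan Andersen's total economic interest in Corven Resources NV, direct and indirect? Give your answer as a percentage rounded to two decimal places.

Rohan reaches Corven along 2 paths.
Via Lumen → Greywick: 62% × 100% × 40% = 24.8%.
Via Solent: 18% × 60% = 10.8%.
Total: 24.8% + 10.8% = 35.6%.
Rounded: 35.60%.

35.60%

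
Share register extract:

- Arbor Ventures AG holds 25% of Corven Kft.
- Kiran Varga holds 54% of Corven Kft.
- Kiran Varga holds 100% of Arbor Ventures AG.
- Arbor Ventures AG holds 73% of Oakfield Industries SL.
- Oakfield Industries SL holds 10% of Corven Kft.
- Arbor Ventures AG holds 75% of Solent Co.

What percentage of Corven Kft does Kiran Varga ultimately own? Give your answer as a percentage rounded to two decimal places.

86.30%

Kiran reaches Corven along 3 paths.
Via Arbor → Oakfield: 100% × 73% × 10% = 7.3%.
Via Arbor: 100% × 25% = 25%.
Direct stake: 54% = 54%.
Total: 7.3% + 25% + 54% = 86.3%.
Rounded: 86.30%.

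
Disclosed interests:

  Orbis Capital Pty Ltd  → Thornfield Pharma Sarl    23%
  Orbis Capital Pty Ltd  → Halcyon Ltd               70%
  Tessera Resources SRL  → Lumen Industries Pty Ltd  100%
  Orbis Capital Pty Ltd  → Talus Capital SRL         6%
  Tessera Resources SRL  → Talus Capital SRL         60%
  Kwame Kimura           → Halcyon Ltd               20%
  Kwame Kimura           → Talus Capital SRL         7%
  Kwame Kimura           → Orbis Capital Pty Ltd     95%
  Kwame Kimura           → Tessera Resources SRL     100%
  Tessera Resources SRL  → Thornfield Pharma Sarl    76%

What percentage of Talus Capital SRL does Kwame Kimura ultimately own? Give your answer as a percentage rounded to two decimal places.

Kwame reaches Talus along 3 paths.
Direct stake: 7% = 7%.
Via Tessera: 100% × 60% = 60%.
Via Orbis: 95% × 6% = 5.7%.
Total: 7% + 60% + 5.7% = 72.7%.
Rounded: 72.70%.

72.70%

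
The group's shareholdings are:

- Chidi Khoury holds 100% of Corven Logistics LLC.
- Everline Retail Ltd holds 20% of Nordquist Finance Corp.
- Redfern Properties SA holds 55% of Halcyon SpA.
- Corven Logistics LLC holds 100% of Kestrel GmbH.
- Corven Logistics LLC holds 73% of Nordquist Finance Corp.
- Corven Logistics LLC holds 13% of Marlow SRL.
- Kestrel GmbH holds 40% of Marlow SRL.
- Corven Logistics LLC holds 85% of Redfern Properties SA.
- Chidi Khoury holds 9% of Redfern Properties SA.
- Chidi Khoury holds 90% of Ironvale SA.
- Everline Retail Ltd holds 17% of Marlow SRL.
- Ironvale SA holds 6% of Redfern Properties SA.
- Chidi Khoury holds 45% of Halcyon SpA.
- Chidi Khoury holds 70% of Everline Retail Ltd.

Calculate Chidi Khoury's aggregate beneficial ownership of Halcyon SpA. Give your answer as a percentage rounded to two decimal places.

Chidi reaches Halcyon along 4 paths.
Via Corven → Redfern: 100% × 85% × 55% = 46.75%.
Via Redfern: 9% × 55% = 4.95%.
Via Ironvale → Redfern: 90% × 6% × 55% = 2.97%.
Direct stake: 45% = 45%.
Total: 46.75% + 4.95% + 2.97% + 45% = 99.67%.

99.67%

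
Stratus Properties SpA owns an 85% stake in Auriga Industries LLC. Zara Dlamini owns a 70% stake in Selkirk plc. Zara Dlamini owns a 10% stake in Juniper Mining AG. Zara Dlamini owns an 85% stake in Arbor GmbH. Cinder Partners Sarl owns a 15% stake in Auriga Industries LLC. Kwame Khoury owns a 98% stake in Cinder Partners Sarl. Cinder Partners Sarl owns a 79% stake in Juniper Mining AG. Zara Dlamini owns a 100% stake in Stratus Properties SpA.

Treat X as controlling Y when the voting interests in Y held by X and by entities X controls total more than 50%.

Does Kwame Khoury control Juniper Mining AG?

Yes

Kwame holds 98% of Cinder, so Kwame controls Cinder.
Cinder holds 79% of Juniper, so Kwame controls Juniper.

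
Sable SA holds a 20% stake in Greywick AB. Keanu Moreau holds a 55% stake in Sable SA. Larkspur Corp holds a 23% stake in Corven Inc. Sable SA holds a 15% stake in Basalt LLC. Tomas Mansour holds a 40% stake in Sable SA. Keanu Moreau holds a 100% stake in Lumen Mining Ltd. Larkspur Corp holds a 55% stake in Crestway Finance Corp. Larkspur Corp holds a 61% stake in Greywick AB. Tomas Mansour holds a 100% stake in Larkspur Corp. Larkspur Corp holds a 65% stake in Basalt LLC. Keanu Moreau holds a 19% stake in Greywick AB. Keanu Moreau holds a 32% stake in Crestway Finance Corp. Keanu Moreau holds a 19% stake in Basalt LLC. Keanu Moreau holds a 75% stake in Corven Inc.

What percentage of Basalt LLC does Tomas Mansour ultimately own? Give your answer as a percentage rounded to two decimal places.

71.00%

Tomas reaches Basalt along 2 paths.
Via Sable: 40% × 15% = 6%.
Via Larkspur: 100% × 65% = 65%.
Total: 6% + 65% = 71%.
Rounded: 71.00%.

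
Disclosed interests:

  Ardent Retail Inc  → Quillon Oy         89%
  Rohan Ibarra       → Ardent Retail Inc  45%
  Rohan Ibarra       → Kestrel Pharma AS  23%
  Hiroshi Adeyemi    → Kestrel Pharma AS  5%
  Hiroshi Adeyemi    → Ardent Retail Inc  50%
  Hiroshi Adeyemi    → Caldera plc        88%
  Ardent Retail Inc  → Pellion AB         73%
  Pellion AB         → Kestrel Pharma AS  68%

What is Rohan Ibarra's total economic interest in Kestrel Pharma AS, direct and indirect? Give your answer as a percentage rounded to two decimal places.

45.34%

Rohan reaches Kestrel along 2 paths.
Direct stake: 23% = 23%.
Via Ardent → Pellion: 45% × 73% × 68% = 22.338%.
Total: 23% + 22.338% = 45.338%.
Rounded: 45.34%.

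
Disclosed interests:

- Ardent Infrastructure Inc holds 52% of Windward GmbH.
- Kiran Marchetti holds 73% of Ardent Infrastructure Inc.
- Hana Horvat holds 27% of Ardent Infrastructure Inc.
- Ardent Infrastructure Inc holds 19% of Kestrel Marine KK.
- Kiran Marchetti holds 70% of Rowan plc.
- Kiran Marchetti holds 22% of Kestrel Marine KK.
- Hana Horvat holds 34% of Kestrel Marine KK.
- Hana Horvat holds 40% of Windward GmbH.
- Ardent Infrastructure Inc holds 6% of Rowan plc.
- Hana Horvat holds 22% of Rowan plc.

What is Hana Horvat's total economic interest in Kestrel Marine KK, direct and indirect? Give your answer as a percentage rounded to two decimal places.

39.13%

Hana reaches Kestrel along 2 paths.
Via Ardent: 27% × 19% = 5.13%.
Direct stake: 34% = 34%.
Total: 5.13% + 34% = 39.13%.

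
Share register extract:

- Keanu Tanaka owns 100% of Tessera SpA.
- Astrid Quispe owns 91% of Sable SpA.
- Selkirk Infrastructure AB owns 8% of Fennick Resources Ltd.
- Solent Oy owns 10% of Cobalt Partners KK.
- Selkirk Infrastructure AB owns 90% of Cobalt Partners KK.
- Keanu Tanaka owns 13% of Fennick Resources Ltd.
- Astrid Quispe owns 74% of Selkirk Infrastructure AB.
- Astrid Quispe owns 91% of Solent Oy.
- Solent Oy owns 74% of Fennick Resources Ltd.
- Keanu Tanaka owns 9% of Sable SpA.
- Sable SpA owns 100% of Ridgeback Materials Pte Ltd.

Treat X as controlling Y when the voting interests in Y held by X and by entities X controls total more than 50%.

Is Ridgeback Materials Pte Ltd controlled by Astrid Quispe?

Yes

Astrid holds 91% of Sable, so Astrid controls Sable.
Sable holds 100% of Ridgeback, so Astrid controls Ridgeback.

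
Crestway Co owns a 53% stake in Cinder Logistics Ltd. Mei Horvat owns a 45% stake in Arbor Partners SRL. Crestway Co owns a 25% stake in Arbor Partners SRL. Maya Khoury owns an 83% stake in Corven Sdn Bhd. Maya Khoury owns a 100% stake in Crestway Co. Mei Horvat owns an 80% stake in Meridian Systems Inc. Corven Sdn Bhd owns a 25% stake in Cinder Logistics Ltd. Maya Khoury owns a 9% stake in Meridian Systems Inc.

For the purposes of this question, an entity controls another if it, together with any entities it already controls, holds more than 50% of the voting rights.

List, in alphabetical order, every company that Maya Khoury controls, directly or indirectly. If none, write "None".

Cinder Logistics Ltd, Corven Sdn Bhd, Crestway Co

Maya holds 83% of Corven, so Maya controls Corven.
Maya holds 100% of Crestway, so Maya controls Crestway.
Corven and Crestway together hold 25% + 53% = 78% of Cinder, so Maya controls Cinder.
No other company's threshold is met.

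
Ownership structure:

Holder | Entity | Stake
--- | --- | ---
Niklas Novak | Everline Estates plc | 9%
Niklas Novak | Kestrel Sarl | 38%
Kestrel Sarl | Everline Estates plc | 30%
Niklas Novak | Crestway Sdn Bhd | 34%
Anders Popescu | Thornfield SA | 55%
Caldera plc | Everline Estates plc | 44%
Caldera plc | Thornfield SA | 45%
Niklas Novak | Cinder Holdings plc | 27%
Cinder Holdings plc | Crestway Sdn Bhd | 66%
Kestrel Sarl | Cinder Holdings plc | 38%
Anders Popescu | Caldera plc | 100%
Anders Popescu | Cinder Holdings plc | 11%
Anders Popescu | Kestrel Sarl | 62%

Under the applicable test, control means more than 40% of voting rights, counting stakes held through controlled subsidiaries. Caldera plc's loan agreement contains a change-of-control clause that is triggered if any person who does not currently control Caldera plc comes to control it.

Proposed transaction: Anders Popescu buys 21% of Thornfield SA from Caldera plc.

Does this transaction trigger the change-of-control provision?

The purchase adds only to Anders's holdings (Caldera's stake shrinks), so Anders is the only person who could newly come to control Caldera.
Anders holds 100% of Caldera, so Anders controls Caldera.
So Anders already controls Caldera before the transaction.
After the purchase, Anders's direct stake in Thornfield rises to 55% + 21% = 76%, and Caldera's stake falls to 24%.
Anders controlled Caldera already, so this is not a new person acquiring control; every other person's position is unchanged or reduced.
No new person acquires control, so the clause is not triggered.

No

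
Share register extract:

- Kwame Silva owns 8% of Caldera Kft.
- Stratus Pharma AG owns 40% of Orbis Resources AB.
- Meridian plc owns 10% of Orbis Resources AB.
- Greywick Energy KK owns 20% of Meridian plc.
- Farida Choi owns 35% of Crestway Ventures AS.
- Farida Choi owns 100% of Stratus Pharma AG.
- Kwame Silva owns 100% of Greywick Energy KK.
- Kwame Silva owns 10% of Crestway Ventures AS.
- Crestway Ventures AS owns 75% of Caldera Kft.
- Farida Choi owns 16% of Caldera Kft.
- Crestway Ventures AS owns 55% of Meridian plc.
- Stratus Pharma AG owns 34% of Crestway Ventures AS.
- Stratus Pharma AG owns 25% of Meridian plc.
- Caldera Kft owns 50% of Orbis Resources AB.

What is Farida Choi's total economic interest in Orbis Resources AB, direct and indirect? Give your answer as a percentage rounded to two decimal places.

80.17%

Farida reaches Orbis along 7 paths.
Via Crestway → Meridian: 35% × 55% × 10% = 1.925%.
Via Stratus → Crestway → Meridian: 100% × 34% × 55% × 10% = 1.87%.
Via Stratus → Meridian: 100% × 25% × 10% = 2.5%.
Via Stratus: 100% × 40% = 40%.
Via Crestway → Caldera: 35% × 75% × 50% = 13.125%.
Via Stratus → Crestway → Caldera: 100% × 34% × 75% × 50% = 12.75%.
Via Caldera: 16% × 50% = 8%.
Total: 1.925% + 1.87% + 2.5% + 40% + 13.125% + 12.75% + 8% = 80.17%.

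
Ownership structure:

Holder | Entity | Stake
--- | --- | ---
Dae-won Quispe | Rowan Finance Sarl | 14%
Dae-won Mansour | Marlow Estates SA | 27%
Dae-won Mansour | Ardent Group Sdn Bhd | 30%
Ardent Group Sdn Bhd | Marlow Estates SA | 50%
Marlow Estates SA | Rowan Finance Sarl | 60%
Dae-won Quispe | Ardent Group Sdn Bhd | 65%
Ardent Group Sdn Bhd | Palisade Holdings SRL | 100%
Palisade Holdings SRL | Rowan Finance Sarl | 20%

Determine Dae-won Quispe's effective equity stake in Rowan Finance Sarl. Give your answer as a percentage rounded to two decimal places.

46.50%

Dae-won Quispe reaches Rowan along 3 paths.
Direct stake: 14% = 14%.
Via Ardent → Palisade: 65% × 100% × 20% = 13%.
Via Ardent → Marlow: 65% × 50% × 60% = 19.5%.
Total: 14% + 13% + 19.5% = 46.5%.
Rounded: 46.50%.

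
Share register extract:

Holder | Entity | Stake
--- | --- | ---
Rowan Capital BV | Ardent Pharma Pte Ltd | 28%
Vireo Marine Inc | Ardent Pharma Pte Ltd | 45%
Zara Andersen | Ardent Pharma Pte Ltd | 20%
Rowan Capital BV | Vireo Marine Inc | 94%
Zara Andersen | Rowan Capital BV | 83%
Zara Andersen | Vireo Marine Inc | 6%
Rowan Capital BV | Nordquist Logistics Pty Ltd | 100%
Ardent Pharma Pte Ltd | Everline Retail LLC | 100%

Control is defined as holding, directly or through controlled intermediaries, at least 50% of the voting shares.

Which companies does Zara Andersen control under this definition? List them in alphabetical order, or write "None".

Zara holds 83% of Rowan, so Zara controls Rowan.
Rowan and Zara together hold 94% + 6% = 100% of Vireo, so Zara controls Vireo.
Vireo and Rowan and Zara together hold 45% + 28% + 20% = 93% of Ardent, so Zara controls Ardent.
Ardent holds 100% of Everline, so Zara controls Everline.
Rowan holds 100% of Nordquist, so Zara controls Nordquist.

Ardent Pharma Pte Ltd, Everline Retail LLC, Nordquist Logistics Pty Ltd, Rowan Capital BV, Vireo Marine Inc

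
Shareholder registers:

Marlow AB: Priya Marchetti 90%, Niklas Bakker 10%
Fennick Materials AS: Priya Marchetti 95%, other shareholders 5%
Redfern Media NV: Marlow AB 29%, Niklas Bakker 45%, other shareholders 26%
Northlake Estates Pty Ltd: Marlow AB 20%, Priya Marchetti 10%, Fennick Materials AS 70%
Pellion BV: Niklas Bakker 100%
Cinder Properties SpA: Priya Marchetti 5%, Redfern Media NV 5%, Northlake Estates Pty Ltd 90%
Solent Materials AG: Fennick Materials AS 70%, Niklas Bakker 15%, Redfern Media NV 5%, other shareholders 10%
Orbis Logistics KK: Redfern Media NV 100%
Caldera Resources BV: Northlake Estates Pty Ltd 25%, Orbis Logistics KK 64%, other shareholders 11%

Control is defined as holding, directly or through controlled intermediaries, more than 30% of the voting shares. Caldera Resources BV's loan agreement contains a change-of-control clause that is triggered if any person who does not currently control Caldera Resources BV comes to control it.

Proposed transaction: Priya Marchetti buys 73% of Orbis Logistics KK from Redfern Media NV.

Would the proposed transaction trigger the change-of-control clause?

The purchase adds only to Priya's holdings (Redfern's stake shrinks), so Priya is the only person who could newly come to control Caldera.
Priya holds 90% of Marlow, so Priya controls Marlow.
Priya holds 95% of Fennick, so Priya controls Fennick.
Marlow and Priya and Fennick together hold 20% + 10% + 70% = 100% of Northlake, so Priya controls Northlake.
Priya and Northlake together hold 5% + 90% = 95% of Cinder, so Priya controls Cinder.
Fennick holds 70% of Solent, so Priya controls Solent.
In Caldera, Priya's side holds only 25%, not > 30%.
So before the transaction, Priya does not control Caldera.
After the purchase, Priya holds 73% of Orbis directly, and Redfern's stake falls to 27%.
Priya holds 73% of Orbis, so Priya controls Orbis.
Northlake and Orbis together hold 25% + 64% = 89% of Caldera, so Priya controls Caldera.
Priya did not control Caldera before and does after, so the clause is triggered.

Yes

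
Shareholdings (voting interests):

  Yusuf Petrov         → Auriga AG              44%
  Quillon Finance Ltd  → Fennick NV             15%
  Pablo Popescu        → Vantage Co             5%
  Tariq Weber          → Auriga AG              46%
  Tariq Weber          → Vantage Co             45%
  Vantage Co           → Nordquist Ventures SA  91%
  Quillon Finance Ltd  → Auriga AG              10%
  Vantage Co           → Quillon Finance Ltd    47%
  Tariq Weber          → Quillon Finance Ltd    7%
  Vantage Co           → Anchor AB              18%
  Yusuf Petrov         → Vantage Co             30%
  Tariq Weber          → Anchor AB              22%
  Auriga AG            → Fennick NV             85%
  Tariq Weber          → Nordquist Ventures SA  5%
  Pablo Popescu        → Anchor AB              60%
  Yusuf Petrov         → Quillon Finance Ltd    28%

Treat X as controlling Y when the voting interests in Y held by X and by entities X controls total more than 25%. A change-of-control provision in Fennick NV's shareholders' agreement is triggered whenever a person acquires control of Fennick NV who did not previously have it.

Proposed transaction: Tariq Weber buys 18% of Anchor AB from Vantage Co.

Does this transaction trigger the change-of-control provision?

No

The purchase adds only to Tariq's holdings (Vantage's stake shrinks), so Tariq is the only person who could newly come to control Fennick.
Tariq holds 45% of Vantage, so Tariq controls Vantage.
Vantage and Tariq together hold 47% + 7% = 54% of Quillon, so Tariq controls Quillon.
Quillon and Tariq together hold 10% + 46% = 56% of Auriga, so Tariq controls Auriga.
Auriga and Quillon together hold 85% + 15% = 100% of Fennick, so Tariq controls Fennick.
So Tariq already controls Fennick before the transaction.
After the purchase, Tariq's direct stake in Anchor rises to 22% + 18% = 40%, and Vantage's stake falls to 0%.
Tariq controlled Fennick already, so this is not a new person acquiring control; every other person's position is unchanged or reduced.
No new person acquires control, so the clause is not triggered.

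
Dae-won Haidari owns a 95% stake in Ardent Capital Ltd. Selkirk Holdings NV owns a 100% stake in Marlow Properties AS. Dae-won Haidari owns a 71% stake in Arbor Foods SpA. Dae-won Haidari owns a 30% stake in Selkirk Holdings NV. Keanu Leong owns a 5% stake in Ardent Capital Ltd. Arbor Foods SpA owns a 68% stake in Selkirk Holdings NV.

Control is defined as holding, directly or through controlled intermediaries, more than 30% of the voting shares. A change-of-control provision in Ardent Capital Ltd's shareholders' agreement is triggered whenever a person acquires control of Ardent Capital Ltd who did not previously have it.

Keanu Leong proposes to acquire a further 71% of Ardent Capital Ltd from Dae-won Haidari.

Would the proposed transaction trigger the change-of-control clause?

The purchase adds only to Keanu's holdings (Dae-won's stake shrinks), so Keanu is the only person who could newly come to control Ardent.
Keanu's largest direct stake is 5% in Ardent, which does not meet the threshold, so Keanu controls no company.
In Ardent, Keanu's side holds only 5%, not > 30%.
So before the transaction, Keanu does not control Ardent.
After the purchase, Keanu's direct stake in Ardent rises to 5% + 71% = 76%, and Dae-won's stake falls to 24%.
Keanu holds 76% of Ardent, so Keanu controls Ardent.
Keanu did not control Ardent before and does after, so the clause is triggered.

Yes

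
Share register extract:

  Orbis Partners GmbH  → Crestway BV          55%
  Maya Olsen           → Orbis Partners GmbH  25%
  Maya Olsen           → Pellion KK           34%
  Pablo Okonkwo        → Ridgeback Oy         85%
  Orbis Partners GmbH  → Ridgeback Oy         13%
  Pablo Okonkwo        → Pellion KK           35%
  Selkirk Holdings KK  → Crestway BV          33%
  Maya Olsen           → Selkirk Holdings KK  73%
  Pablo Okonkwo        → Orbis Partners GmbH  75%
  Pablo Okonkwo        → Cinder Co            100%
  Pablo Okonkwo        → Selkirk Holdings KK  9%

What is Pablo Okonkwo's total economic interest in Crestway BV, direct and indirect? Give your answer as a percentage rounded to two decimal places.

Pablo reaches Crestway along 2 paths.
Via Selkirk: 9% × 33% = 2.97%.
Via Orbis: 75% × 55% = 41.25%.
Total: 2.97% + 41.25% = 44.22%.

44.22%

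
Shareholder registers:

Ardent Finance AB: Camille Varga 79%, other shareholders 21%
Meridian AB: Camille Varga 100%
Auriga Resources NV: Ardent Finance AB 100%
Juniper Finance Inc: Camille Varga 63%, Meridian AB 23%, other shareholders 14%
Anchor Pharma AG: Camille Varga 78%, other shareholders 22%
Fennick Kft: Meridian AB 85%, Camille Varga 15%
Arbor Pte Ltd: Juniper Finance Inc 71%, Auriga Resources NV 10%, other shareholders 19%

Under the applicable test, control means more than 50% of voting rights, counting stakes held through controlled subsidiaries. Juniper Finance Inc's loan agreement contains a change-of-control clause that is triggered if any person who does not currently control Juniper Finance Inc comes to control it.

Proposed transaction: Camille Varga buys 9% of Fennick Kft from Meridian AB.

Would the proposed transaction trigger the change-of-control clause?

The purchase adds only to Camille's holdings (Meridian's stake shrinks), so Camille is the only person who could newly come to control Juniper.
Camille holds 100% of Meridian, so Camille controls Meridian.
Camille and Meridian together hold 63% + 23% = 86% of Juniper, so Camille controls Juniper.
So Camille already controls Juniper before the transaction.
After the purchase, Camille's direct stake in Fennick rises to 15% + 9% = 24%, and Meridian's stake falls to 76%.
Camille controlled Juniper already, so this is not a new person acquiring control; every other person's position is unchanged or reduced.
No new person acquires control, so the clause is not triggered.

No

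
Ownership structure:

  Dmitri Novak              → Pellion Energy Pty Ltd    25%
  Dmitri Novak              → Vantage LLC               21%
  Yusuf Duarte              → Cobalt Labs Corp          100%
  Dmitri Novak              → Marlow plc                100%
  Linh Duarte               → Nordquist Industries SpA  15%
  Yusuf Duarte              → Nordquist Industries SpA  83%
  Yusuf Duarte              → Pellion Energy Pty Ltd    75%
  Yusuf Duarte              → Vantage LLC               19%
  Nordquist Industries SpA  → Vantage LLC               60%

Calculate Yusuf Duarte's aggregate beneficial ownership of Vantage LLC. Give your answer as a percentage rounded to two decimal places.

68.80%

Yusuf reaches Vantage along 2 paths.
Via Nordquist: 83% × 60% = 49.8%.
Direct stake: 19% = 19%.
Total: 49.8% + 19% = 68.8%.
Rounded: 68.80%.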